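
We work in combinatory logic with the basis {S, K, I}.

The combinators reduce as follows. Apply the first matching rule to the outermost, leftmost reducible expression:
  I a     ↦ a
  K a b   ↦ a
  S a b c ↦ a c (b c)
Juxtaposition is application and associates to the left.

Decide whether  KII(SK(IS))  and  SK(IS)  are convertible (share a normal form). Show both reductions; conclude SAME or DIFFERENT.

Answer: SAME — A ⇓ SKS, B ⇓ SKS

Derivation:
Term A:
  start: KII(SK(IS))
  step 1: I(SK(IS))
  step 2: SK(IS)
  step 3: SKS

Term B:
  start: SK(IS)
  step 1: SKS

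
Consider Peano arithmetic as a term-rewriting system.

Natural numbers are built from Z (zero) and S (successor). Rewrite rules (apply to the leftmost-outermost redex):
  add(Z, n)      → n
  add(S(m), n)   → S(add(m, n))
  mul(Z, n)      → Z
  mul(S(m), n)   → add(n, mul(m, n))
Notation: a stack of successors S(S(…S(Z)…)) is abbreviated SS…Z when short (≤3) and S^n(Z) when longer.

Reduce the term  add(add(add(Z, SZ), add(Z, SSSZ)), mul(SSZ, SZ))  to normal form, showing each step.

Answer: normal form = S^6(Z)  (in 16 steps)

Reduction:
  start: add(add(add(Z, SZ), add(Z, SSSZ)), mul(SSZ, SZ))
  step 1: add(add(SZ, add(Z, SSSZ)), mul(SSZ, SZ))
  step 2: add(S(add(Z, add(Z, SSSZ))), mul(SSZ, SZ))
  step 3: S(add(add(Z, add(Z, SSSZ)), mul(SSZ, SZ)))
  step 4: S(add(add(Z, SSSZ), mul(SSZ, SZ)))
  step 5: S(add(SSSZ, mul(SSZ, SZ)))
  step 6: S(S(add(SSZ, mul(SSZ, SZ))))
  step 7: S(S(S(add(SZ, mul(SSZ, SZ)))))
  step 8: S(S(S(S(add(Z, mul(SSZ, SZ))))))
  step 9: S(S(S(S(mul(SSZ, SZ)))))
  step 10: S(S(S(S(add(SZ, mul(SZ, SZ))))))
  step 11: S(S(S(S(S(add(Z, mul(SZ, SZ)))))))
  step 12: S(S(S(S(S(mul(SZ, SZ))))))
  step 13: S(S(S(S(S(add(SZ, mul(Z, SZ)))))))
  step 14: S(S(S(S(S(S(add(Z, mul(Z, SZ))))))))
  step 15: S(S(S(S(S(S(mul(Z, SZ)))))))
  step 16: S^6(Z)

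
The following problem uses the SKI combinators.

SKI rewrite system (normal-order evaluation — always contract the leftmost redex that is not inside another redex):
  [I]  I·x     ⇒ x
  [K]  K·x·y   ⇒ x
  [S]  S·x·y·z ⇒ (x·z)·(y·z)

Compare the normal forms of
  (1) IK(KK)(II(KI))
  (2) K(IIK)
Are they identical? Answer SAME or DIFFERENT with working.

Term A:
  start: IK(KK)(II(KI))
  →1  K(KK)(II(KI))
  →2  KK

Term B:
  start: K(IIK)
  →1  K(IK)
  →2  KK

Answer: SAME — A ⇓ KK, B ⇓ KK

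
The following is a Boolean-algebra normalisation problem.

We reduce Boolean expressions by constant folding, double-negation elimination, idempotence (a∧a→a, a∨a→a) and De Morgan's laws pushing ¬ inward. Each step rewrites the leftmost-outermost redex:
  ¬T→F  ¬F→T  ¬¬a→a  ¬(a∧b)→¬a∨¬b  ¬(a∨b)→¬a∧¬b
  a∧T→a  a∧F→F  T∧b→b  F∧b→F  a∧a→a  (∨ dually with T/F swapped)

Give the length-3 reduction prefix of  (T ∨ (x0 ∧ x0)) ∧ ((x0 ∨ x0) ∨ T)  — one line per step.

  start: (T ∨ (x0 ∧ x0)) ∧ ((x0 ∨ x0) ∨ T)
  step 1: T ∧ ((x0 ∨ x0) ∨ T)
  step 2: (x0 ∨ x0) ∨ T
  step 3: T

Answer: after 3 steps: T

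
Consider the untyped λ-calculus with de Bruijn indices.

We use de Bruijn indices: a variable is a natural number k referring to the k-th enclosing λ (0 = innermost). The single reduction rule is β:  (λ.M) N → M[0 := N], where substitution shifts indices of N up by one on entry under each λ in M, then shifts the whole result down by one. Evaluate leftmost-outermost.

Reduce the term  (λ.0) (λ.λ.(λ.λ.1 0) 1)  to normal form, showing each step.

  start: (λ.0) (λ.λ.(λ.λ.1 0) 1)
  step 1: λ.λ.(λ.λ.1 0) 1
  step 2: λ.λ.λ.2 0

Answer: normal form = λ.λ.λ.2 0  (in 2 steps)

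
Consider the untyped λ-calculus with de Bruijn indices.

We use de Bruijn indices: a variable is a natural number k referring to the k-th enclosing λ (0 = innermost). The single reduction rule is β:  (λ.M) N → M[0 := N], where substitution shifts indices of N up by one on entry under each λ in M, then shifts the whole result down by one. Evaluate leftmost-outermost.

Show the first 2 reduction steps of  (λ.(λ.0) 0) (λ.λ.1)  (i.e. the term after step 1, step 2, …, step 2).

Answer: after 2 steps: λ.λ.1

Reduction:
  start: (λ.(λ.0) 0) (λ.λ.1)
  step 1: (λ.0) (λ.λ.1)
  step 2: λ.λ.1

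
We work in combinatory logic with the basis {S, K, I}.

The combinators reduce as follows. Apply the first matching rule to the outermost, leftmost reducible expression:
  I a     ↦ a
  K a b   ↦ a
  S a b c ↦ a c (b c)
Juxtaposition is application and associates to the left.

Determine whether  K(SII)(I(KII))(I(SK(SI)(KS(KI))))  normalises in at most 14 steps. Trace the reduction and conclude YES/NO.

  start: K(SII)(I(KII))(I(SK(SI)(KS(KI))))
  →1  SII(I(SK(SI)(KS(KI))))
  →2  I(I(SK(SI)(KS(KI))))(I(I(SK(SI)(KS(KI)))))
  →3  I(SK(SI)(KS(KI)))(I(I(SK(SI)(KS(KI)))))
  →4  SK(SI)(KS(KI))(I(I(SK(SI)(KS(KI)))))
  →5  K(KS(KI))(SI(KS(KI)))(I(I(SK(SI)(KS(KI)))))
  →6  KS(KI)(I(I(SK(SI)(KS(KI)))))
  →7  S(I(I(SK(SI)(KS(KI)))))
  →8  S(I(SK(SI)(KS(KI))))
  →9  S(SK(SI)(KS(KI)))
  →10  S(K(KS(KI))(SI(KS(KI))))
  →11  S(KS(KI))
  →12  SS

Answer: YES — reaches normal form SS in 12 ≤ 14 steps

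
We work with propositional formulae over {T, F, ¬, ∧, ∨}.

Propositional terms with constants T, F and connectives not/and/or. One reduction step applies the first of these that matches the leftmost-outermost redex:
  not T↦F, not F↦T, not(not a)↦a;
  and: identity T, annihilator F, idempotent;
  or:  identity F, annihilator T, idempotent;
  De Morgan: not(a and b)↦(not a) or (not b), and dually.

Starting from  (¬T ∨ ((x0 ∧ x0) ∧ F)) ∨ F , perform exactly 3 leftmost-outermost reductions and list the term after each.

Answer: after 3 steps: (x0 ∧ x0) ∧ F

Working:
  start: (¬T ∨ ((x0 ∧ x0) ∧ F)) ∨ F
  →1  ¬T ∨ ((x0 ∧ x0) ∧ F)
  →2  F ∨ ((x0 ∧ x0) ∧ F)
  →3  (x0 ∧ x0) ∧ F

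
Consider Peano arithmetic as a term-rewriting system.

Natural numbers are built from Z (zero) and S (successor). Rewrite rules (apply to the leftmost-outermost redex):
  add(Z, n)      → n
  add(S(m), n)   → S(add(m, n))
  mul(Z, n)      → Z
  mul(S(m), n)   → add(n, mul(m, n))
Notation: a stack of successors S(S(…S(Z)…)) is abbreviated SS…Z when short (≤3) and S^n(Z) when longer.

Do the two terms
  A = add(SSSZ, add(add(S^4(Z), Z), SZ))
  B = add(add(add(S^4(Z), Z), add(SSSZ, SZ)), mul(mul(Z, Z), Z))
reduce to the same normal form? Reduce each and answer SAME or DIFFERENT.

Term A:
  start: add(SSSZ, add(add(S^4(Z), Z), SZ))
  step 1: S(add(SSZ, add(add(S^4(Z), Z), SZ)))
  step 2: S(S(add(SZ, add(add(S^4(Z), Z), SZ))))
  step 3: S(S(S(add(Z, add(add(S^4(Z), Z), SZ)))))
  step 4: S(S(S(add(add(S^4(Z), Z), SZ))))
  step 5: S(S(S(add(S(add(SSSZ, Z)), SZ))))
  step 6: S(S(S(S(add(add(SSSZ, Z), SZ)))))
  step 7: S(S(S(S(add(S(add(SSZ, Z)), SZ)))))
  step 8: S(S(S(S(S(add(add(SSZ, Z), SZ))))))
  step 9: S(S(S(S(S(add(S(add(SZ, Z)), SZ))))))
  step 10: S(S(S(S(S(S(add(add(SZ, Z), SZ)))))))
  step 11: S(S(S(S(S(S(add(S(add(Z, Z)), SZ)))))))
  step 12: S(S(S(S(S(S(S(add(add(Z, Z), SZ))))))))
  step 13: S(S(S(S(S(S(S(add(Z, SZ))))))))
  step 14: S^8(Z)

Term B:
  start: add(add(add(S^4(Z), Z), add(SSSZ, SZ)), mul(mul(Z, Z), Z))
  step 1: add(add(S(add(SSSZ, Z)), add(SSSZ, SZ)), mul(mul(Z, Z), Z))
  step 2: add(S(add(add(SSSZ, Z), add(SSSZ, SZ))), mul(mul(Z, Z), Z))
  step 3: S(add(add(add(SSSZ, Z), add(SSSZ, SZ)), mul(mul(Z, Z), Z)))
  step 4: S(add(add(S(add(SSZ, Z)), add(SSSZ, SZ)), mul(mul(Z, Z), Z)))
  step 5: S(add(S(add(add(SSZ, Z), add(SSSZ, SZ))), mul(mul(Z, Z), Z)))
  step 6: S(S(add(add(add(SSZ, Z), add(SSSZ, SZ)), mul(mul(Z, Z), Z))))
  step 7: S(S(add(add(S(add(SZ, Z)), add(SSSZ, SZ)), mul(mul(Z, Z), Z))))
  step 8: S(S(add(S(add(add(SZ, Z), add(SSSZ, SZ))), mul(mul(Z, Z), Z))))
  step 9: S(S(S(add(add(add(SZ, Z), add(SSSZ, SZ)), mul(mul(Z, Z), Z)))))
  step 10: S(S(S(add(add(S(add(Z, Z)), add(SSSZ, SZ)), mul(mul(Z, Z), Z)))))
  step 11: S(S(S(add(S(add(add(Z, Z), add(SSSZ, SZ))), mul(mul(Z, Z), Z)))))
  step 12: S(S(S(S(add(add(add(Z, Z), add(SSSZ, SZ)), mul(mul(Z, Z), Z))))))
  step 13: S(S(S(S(add(add(Z, add(SSSZ, SZ)), mul(mul(Z, Z), Z))))))
  step 14: S(S(S(S(add(add(SSSZ, SZ), mul(mul(Z, Z), Z))))))
  step 15: S(S(S(S(add(S(add(SSZ, SZ)), mul(mul(Z, Z), Z))))))
  step 16: S(S(S(S(S(add(add(SSZ, SZ), mul(mul(Z, Z), Z)))))))
  step 17: S(S(S(S(S(add(S(add(SZ, SZ)), mul(mul(Z, Z), Z)))))))
  step 18: S(S(S(S(S(S(add(add(SZ, SZ), mul(mul(Z, Z), Z))))))))
  step 19: S(S(S(S(S(S(add(S(add(Z, SZ)), mul(mul(Z, Z), Z))))))))
  step 20: S(S(S(S(S(S(S(add(add(Z, SZ), mul(mul(Z, Z), Z)))))))))
  step 21: S(S(S(S(S(S(S(add(SZ, mul(mul(Z, Z), Z)))))))))
  step 22: S(S(S(S(S(S(S(S(add(Z, mul(mul(Z, Z), Z))))))))))
  step 23: S(S(S(S(S(S(S(S(mul(mul(Z, Z), Z)))))))))
  step 24: S(S(S(S(S(S(S(S(mul(Z, Z)))))))))
  step 25: S^8(Z)

Answer: SAME — A ⇓ S^8(Z), B ⇓ S^8(Z)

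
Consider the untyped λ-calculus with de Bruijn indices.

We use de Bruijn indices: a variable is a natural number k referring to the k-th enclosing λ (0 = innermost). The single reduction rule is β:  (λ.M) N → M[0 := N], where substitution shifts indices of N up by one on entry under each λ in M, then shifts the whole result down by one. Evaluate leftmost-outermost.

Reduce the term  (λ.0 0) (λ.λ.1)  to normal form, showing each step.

Answer: normal form = λ.λ.λ.1  (in 2 steps)

Derivation:
  start: (λ.0 0) (λ.λ.1)
  [1] (λ.λ.1) (λ.λ.1)
  [2] λ.λ.λ.1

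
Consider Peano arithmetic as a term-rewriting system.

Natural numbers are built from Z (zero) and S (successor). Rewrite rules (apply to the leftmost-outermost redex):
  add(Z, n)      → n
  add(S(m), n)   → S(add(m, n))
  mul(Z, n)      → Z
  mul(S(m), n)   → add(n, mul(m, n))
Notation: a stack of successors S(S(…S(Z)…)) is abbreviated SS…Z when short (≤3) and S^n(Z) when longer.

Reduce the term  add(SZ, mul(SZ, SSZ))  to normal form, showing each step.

Answer: normal form = SSSZ  (in 7 steps)

Reduction:
  start: add(SZ, mul(SZ, SSZ))
  →1  S(add(Z, mul(SZ, SSZ)))
  →2  S(mul(SZ, SSZ))
  →3  S(add(SSZ, mul(Z, SSZ)))
  →4  S(S(add(SZ, mul(Z, SSZ))))
  →5  S(S(S(add(Z, mul(Z, SSZ)))))
  →6  S(S(S(mul(Z, SSZ))))
  →7  SSSZ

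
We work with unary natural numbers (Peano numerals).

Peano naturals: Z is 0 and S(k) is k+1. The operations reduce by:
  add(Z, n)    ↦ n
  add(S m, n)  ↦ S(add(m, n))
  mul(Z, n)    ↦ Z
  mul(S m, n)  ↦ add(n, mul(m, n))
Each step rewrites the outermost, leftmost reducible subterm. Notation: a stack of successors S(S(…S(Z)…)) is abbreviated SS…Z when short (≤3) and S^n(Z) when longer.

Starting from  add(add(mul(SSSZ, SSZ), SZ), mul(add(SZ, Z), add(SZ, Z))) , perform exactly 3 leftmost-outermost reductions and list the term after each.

  start: add(add(mul(SSSZ, SSZ), SZ), mul(add(SZ, Z), add(SZ, Z)))
  →1  add(add(add(SSZ, mul(SSZ, SSZ)), SZ), mul(add(SZ, Z), add(SZ, Z)))
  →2  add(add(S(add(SZ, mul(SSZ, SSZ))), SZ), mul(add(SZ, Z), add(SZ, Z)))
  →3  add(S(add(add(SZ, mul(SSZ, SSZ)), SZ)), mul(add(SZ, Z), add(SZ, Z)))

Answer: after 3 steps: add(S(add(add(SZ, mul(SSZ, SSZ)), SZ)), mul(add(SZ, Z), add(SZ, Z)))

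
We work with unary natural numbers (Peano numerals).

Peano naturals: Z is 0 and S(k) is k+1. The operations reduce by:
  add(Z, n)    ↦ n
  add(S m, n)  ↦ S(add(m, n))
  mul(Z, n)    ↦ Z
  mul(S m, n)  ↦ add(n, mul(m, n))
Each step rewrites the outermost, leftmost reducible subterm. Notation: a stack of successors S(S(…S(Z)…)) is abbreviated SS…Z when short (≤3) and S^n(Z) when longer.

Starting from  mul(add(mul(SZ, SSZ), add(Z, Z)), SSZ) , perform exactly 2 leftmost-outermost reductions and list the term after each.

Answer: after 2 steps: mul(add(S(add(SZ, mul(Z, SSZ))), add(Z, Z)), SSZ)

Working:
  start: mul(add(mul(SZ, SSZ), add(Z, Z)), SSZ)
  →1  mul(add(add(SSZ, mul(Z, SSZ)), add(Z, Z)), SSZ)
  →2  mul(add(S(add(SZ, mul(Z, SSZ))), add(Z, Z)), SSZ)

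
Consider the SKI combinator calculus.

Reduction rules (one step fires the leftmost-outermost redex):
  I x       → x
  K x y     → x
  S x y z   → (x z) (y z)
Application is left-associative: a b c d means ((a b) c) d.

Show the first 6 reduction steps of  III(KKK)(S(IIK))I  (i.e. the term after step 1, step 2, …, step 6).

Answer: after 6 steps: S(IK)

Working:
  start: III(KKK)(S(IIK))I
  [1] II(KKK)(S(IIK))I
  [2] I(KKK)(S(IIK))I
  [3] KKK(S(IIK))I
  [4] K(S(IIK))I
  [5] S(IIK)
  [6] S(IK)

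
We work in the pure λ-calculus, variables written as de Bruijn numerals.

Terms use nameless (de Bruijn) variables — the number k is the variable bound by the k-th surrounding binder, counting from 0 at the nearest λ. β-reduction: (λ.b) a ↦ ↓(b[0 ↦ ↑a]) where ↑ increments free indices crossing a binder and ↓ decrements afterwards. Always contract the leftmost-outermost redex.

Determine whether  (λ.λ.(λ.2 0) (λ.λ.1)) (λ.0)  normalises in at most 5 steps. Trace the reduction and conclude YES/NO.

  start: (λ.λ.(λ.2 0) (λ.λ.1)) (λ.0)
  [1] λ.(λ.(λ.0) 0) (λ.λ.1)
  [2] λ.(λ.0) (λ.λ.1)
  [3] λ.λ.λ.1

Answer: YES — reaches normal form λ.λ.λ.1 in 3 ≤ 5 steps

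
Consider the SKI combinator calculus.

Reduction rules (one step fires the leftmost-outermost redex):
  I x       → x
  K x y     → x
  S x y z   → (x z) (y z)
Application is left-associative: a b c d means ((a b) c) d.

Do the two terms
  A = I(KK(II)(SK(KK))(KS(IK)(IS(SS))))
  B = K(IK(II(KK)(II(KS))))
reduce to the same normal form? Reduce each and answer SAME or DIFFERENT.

Term A:
  start: I(KK(II)(SK(KK))(KS(IK)(IS(SS))))
  →1  KK(II)(SK(KK))(KS(IK)(IS(SS)))
  →2  K(SK(KK))(KS(IK)(IS(SS)))
  →3  SK(KK)

Term B:
  start: K(IK(II(KK)(II(KS))))
  →1  K(K(II(KK)(II(KS))))
  →2  K(K(I(KK)(II(KS))))
  →3  K(K(KK(II(KS))))
  →4  K(KK)

Answer: DIFFERENT — A ⇓ SK(KK), B ⇓ K(KK)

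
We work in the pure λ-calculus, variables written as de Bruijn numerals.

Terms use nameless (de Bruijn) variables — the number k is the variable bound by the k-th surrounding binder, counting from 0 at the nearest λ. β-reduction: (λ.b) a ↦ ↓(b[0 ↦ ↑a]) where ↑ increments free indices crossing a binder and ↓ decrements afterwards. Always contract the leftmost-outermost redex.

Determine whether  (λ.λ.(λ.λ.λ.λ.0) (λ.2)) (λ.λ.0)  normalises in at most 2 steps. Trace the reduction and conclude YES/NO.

Answer: YES — reaches normal form λ.λ.λ.λ.0 in 2 ≤ 2 steps

Working:
  start: (λ.λ.(λ.λ.λ.λ.0) (λ.2)) (λ.λ.0)
  step 1: λ.(λ.λ.λ.λ.0) (λ.λ.λ.0)
  step 2: λ.λ.λ.λ.0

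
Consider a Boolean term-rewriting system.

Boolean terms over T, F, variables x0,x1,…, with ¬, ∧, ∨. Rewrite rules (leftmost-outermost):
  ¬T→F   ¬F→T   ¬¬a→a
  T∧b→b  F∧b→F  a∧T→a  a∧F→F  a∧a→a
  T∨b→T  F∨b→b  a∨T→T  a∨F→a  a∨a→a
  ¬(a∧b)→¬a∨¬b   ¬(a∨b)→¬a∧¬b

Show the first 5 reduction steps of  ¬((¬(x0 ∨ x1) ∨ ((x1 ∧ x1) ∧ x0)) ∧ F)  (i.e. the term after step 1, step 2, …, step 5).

Answer: after 5 steps: ((x0 ∨ x1) ∧ ((¬x1 ∨ ¬x1) ∨ ¬x0)) ∨ ¬F

Derivation:
  start: ¬((¬(x0 ∨ x1) ∨ ((x1 ∧ x1) ∧ x0)) ∧ F)
  step 1: ¬(¬(x0 ∨ x1) ∨ ((x1 ∧ x1) ∧ x0)) ∨ ¬F
  step 2: (¬¬(x0 ∨ x1) ∧ ¬((x1 ∧ x1) ∧ x0)) ∨ ¬F
  step 3: ((x0 ∨ x1) ∧ ¬((x1 ∧ x1) ∧ x0)) ∨ ¬F
  step 4: ((x0 ∨ x1) ∧ (¬(x1 ∧ x1) ∨ ¬x0)) ∨ ¬F
  step 5: ((x0 ∨ x1) ∧ ((¬x1 ∨ ¬x1) ∨ ¬x0)) ∨ ¬F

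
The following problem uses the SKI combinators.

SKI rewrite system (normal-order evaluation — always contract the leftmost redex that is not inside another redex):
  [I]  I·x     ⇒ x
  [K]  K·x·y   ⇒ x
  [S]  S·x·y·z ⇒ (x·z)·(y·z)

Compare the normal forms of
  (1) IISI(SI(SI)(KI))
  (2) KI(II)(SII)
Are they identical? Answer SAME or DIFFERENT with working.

Term A:
  start: IISI(SI(SI)(KI))
  →1  ISI(SI(SI)(KI))
  →2  SI(SI(SI)(KI))
  →3  SI(I(KI)(SI(KI)))
  →4  SI(KI(SI(KI)))
  →5  SII

Term B:
  start: KI(II)(SII)
  →1  I(SII)
  →2  SII

Answer: SAME — A ⇓ SII, B ⇓ SII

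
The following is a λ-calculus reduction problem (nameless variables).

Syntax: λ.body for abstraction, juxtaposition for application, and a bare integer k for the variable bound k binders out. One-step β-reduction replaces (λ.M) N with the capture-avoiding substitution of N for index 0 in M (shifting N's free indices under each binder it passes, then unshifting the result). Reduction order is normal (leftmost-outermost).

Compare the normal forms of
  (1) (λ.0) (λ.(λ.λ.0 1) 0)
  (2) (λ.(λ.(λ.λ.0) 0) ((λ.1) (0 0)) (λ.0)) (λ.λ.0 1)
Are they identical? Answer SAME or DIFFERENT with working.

Term A:
  start: (λ.0) (λ.(λ.λ.0 1) 0)
  →1  λ.(λ.λ.0 1) 0
  →2  λ.λ.0 1

Term B:
  start: (λ.(λ.(λ.λ.0) 0) ((λ.1) (0 0)) (λ.0)) (λ.λ.0 1)
  →1  (λ.(λ.λ.0) 0) ((λ.λ.λ.0 1) ((λ.λ.0 1) (λ.λ.0 1))) (λ.0)
  →2  (λ.λ.0) ((λ.λ.λ.0 1) ((λ.λ.0 1) (λ.λ.0 1))) (λ.0)
  →3  (λ.0) (λ.0)
  →4  λ.0

Answer: DIFFERENT — A ⇓ λ.λ.0 1, B ⇓ λ.0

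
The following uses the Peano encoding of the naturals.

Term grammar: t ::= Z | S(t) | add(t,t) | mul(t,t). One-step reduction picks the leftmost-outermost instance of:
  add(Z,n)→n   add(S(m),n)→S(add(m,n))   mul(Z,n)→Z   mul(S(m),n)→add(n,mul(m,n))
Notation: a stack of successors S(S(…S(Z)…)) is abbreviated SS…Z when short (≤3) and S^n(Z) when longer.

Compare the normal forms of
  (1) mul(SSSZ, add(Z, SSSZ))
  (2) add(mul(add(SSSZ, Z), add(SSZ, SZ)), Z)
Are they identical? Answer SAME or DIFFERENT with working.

Answer: SAME — A ⇓ S^9(Z), B ⇓ S^9(Z)

Working:
Term A:
  start: mul(SSSZ, add(Z, SSSZ))
  step 1: add(add(Z, SSSZ), mul(SSZ, add(Z, SSSZ)))
  step 2: add(SSSZ, mul(SSZ, add(Z, SSSZ)))
  step 3: S(add(SSZ, mul(SSZ, add(Z, SSSZ))))
  step 4: S(S(add(SZ, mul(SSZ, add(Z, SSSZ)))))
  step 5: S(S(S(add(Z, mul(SSZ, add(Z, SSSZ))))))
  step 6: S(S(S(mul(SSZ, add(Z, SSSZ)))))
  step 7: S(S(S(add(add(Z, SSSZ), mul(SZ, add(Z, SSSZ))))))
  step 8: S(S(S(add(SSSZ, mul(SZ, add(Z, SSSZ))))))
  step 9: S(S(S(S(add(SSZ, mul(SZ, add(Z, SSSZ)))))))
  step 10: S(S(S(S(S(add(SZ, mul(SZ, add(Z, SSSZ))))))))
  step 11: S(S(S(S(S(S(add(Z, mul(SZ, add(Z, SSSZ)))))))))
  step 12: S(S(S(S(S(S(mul(SZ, add(Z, SSSZ))))))))
  step 13: S(S(S(S(S(S(add(add(Z, SSSZ), mul(Z, add(Z, SSSZ)))))))))
  step 14: S(S(S(S(S(S(add(SSSZ, mul(Z, add(Z, SSSZ)))))))))
  step 15: S(S(S(S(S(S(S(add(SSZ, mul(Z, add(Z, SSSZ))))))))))
  step 16: S(S(S(S(S(S(S(S(add(SZ, mul(Z, add(Z, SSSZ)))))))))))
  step 17: S(S(S(S(S(S(S(S(S(add(Z, mul(Z, add(Z, SSSZ))))))))))))
  step 18: S(S(S(S(S(S(S(S(S(mul(Z, add(Z, SSSZ)))))))))))
  step 19: S^9(Z)

Term B:
  start: add(mul(add(SSSZ, Z), add(SSZ, SZ)), Z)
  step 1: add(mul(S(add(SSZ, Z)), add(SSZ, SZ)), Z)
  step 2: add(add(add(SSZ, SZ), mul(add(SSZ, Z), add(SSZ, SZ))), Z)
  step 3: add(add(S(add(SZ, SZ)), mul(add(SSZ, Z), add(SSZ, SZ))), Z)
  step 4: add(S(add(add(SZ, SZ), mul(add(SSZ, Z), add(SSZ, SZ)))), Z)
  step 5: S(add(add(add(SZ, SZ), mul(add(SSZ, Z), add(SSZ, SZ))), Z))
  step 6: S(add(add(S(add(Z, SZ)), mul(add(SSZ, Z), add(SSZ, SZ))), Z))
  step 7: S(add(S(add(add(Z, SZ), mul(add(SSZ, Z), add(SSZ, SZ)))), Z))
  step 8: S(S(add(add(add(Z, SZ), mul(add(SSZ, Z), add(SSZ, SZ))), Z)))
  step 9: S(S(add(add(SZ, mul(add(SSZ, Z), add(SSZ, SZ))), Z)))
  step 10: S(S(add(S(add(Z, mul(add(SSZ, Z), add(SSZ, SZ)))), Z)))
  step 11: S(S(S(add(add(Z, mul(add(SSZ, Z), add(SSZ, SZ))), Z))))
  step 12: S(S(S(add(mul(add(SSZ, Z), add(SSZ, SZ)), Z))))
  step 13: S(S(S(add(mul(S(add(SZ, Z)), add(SSZ, SZ)), Z))))
  step 14: S(S(S(add(add(add(SSZ, SZ), mul(add(SZ, Z), add(SSZ, SZ))), Z))))
  step 15: S(S(S(add(add(S(add(SZ, SZ)), mul(add(SZ, Z), add(SSZ, SZ))), Z))))
  step 16: S(S(S(add(S(add(add(SZ, SZ), mul(add(SZ, Z), add(SSZ, SZ)))), Z))))
  step 17: S(S(S(S(add(add(add(SZ, SZ), mul(add(SZ, Z), add(SSZ, SZ))), Z)))))
  step 18: S(S(S(S(add(add(S(add(Z, SZ)), mul(add(SZ, Z), add(SSZ, SZ))), Z)))))
  step 19: S(S(S(S(add(S(add(add(Z, SZ), mul(add(SZ, Z), add(SSZ, SZ)))), Z)))))
  step 20: S(S(S(S(S(add(add(add(Z, SZ), mul(add(SZ, Z), add(SSZ, SZ))), Z))))))
  step 21: S(S(S(S(S(add(add(SZ, mul(add(SZ, Z), add(SSZ, SZ))), Z))))))
  step 22: S(S(S(S(S(add(S(add(Z, mul(add(SZ, Z), add(SSZ, SZ)))), Z))))))
  step 23: S(S(S(S(S(S(add(add(Z, mul(add(SZ, Z), add(SSZ, SZ))), Z)))))))
  step 24: S(S(S(S(S(S(add(mul(add(SZ, Z), add(SSZ, SZ)), Z)))))))
  step 25: S(S(S(S(S(S(add(mul(S(add(Z, Z)), add(SSZ, SZ)), Z)))))))
  step 26: S(S(S(S(S(S(add(add(add(SSZ, SZ), mul(add(Z, Z), add(SSZ, SZ))), Z)))))))
  step 27: S(S(S(S(S(S(add(add(S(add(SZ, SZ)), mul(add(Z, Z), add(SSZ, SZ))), Z)))))))
  step 28: S(S(S(S(S(S(add(S(add(add(SZ, SZ), mul(add(Z, Z), add(SSZ, SZ)))), Z)))))))
  step 29: S(S(S(S(S(S(S(add(add(add(SZ, SZ), mul(add(Z, Z), add(SSZ, SZ))), Z))))))))
  step 30: S(S(S(S(S(S(S(add(add(S(add(Z, SZ)), mul(add(Z, Z), add(SSZ, SZ))), Z))))))))
  step 31: S(S(S(S(S(S(S(add(S(add(add(Z, SZ), mul(add(Z, Z), add(SSZ, SZ)))), Z))))))))
  step 32: S(S(S(S(S(S(S(S(add(add(add(Z, SZ), mul(add(Z, Z), add(SSZ, SZ))), Z)))))))))
  step 33: S(S(S(S(S(S(S(S(add(add(SZ, mul(add(Z, Z), add(SSZ, SZ))), Z)))))))))
  step 34: S(S(S(S(S(S(S(S(add(S(add(Z, mul(add(Z, Z), add(SSZ, SZ)))), Z)))))))))
  step 35: S(S(S(S(S(S(S(S(S(add(add(Z, mul(add(Z, Z), add(SSZ, SZ))), Z))))))))))
  step 36: S(S(S(S(S(S(S(S(S(add(mul(add(Z, Z), add(SSZ, SZ)), Z))))))))))
  step 37: S(S(S(S(S(S(S(S(S(add(mul(Z, add(SSZ, SZ)), Z))))))))))
  step 38: S(S(S(S(S(S(S(S(S(add(Z, Z))))))))))
  step 39: S^9(Z)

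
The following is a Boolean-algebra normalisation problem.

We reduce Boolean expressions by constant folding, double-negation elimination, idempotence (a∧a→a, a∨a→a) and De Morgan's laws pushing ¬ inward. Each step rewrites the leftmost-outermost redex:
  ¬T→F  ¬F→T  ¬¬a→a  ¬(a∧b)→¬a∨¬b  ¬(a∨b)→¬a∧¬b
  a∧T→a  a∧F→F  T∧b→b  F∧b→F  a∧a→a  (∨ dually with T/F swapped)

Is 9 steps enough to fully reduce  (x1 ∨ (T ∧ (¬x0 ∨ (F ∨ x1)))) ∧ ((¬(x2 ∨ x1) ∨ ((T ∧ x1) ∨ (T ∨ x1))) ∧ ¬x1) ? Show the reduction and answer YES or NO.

  start: (x1 ∨ (T ∧ (¬x0 ∨ (F ∨ x1)))) ∧ ((¬(x2 ∨ x1) ∨ ((T ∧ x1) ∨ (T ∨ x1))) ∧ ¬x1)
  →1  (x1 ∨ (¬x0 ∨ (F ∨ x1))) ∧ ((¬(x2 ∨ x1) ∨ ((T ∧ x1) ∨ (T ∨ x1))) ∧ ¬x1)
  →2  (x1 ∨ (¬x0 ∨ x1)) ∧ ((¬(x2 ∨ x1) ∨ ((T ∧ x1) ∨ (T ∨ x1))) ∧ ¬x1)
  →3  (x1 ∨ (¬x0 ∨ x1)) ∧ (((¬x2 ∧ ¬x1) ∨ ((T ∧ x1) ∨ (T ∨ x1))) ∧ ¬x1)
  →4  (x1 ∨ (¬x0 ∨ x1)) ∧ (((¬x2 ∧ ¬x1) ∨ (x1 ∨ (T ∨ x1))) ∧ ¬x1)
  →5  (x1 ∨ (¬x0 ∨ x1)) ∧ (((¬x2 ∧ ¬x1) ∨ (x1 ∨ T)) ∧ ¬x1)
  →6  (x1 ∨ (¬x0 ∨ x1)) ∧ (((¬x2 ∧ ¬x1) ∨ T) ∧ ¬x1)
  →7  (x1 ∨ (¬x0 ∨ x1)) ∧ (T ∧ ¬x1)
  →8  (x1 ∨ (¬x0 ∨ x1)) ∧ ¬x1

Answer: YES — reaches normal form (x1 ∨ (¬x0 ∨ x1)) ∧ ¬x1 in 8 ≤ 9 steps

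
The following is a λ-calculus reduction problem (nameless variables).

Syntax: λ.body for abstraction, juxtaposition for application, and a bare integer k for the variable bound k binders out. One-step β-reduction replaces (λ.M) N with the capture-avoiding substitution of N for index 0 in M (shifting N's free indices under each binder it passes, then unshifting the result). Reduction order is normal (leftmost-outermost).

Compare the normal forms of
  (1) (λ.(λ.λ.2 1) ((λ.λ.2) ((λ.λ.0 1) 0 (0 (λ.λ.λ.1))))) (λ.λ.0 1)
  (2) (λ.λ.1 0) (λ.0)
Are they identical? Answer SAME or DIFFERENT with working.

Term A:
  start: (λ.(λ.λ.2 1) ((λ.λ.2) ((λ.λ.0 1) 0 (0 (λ.λ.λ.1))))) (λ.λ.0 1)
  →1  (λ.λ.(λ.λ.0 1) 1) ((λ.λ.λ.λ.0 1) ((λ.λ.0 1) (λ.λ.0 1) ((λ.λ.0 1) (λ.λ.λ.1))))
  →2  λ.(λ.λ.0 1) ((λ.λ.λ.λ.0 1) ((λ.λ.0 1) (λ.λ.0 1) ((λ.λ.0 1) (λ.λ.λ.1))))
  →3  λ.λ.0 ((λ.λ.λ.λ.0 1) ((λ.λ.0 1) (λ.λ.0 1) ((λ.λ.0 1) (λ.λ.λ.1))))
  →4  λ.λ.0 (λ.λ.λ.0 1)

Term B:
  start: (λ.λ.1 0) (λ.0)
  →1  λ.(λ.0) 0
  →2  λ.0

Answer: DIFFERENT — A ⇓ λ.λ.0 (λ.λ.λ.0 1), B ⇓ λ.0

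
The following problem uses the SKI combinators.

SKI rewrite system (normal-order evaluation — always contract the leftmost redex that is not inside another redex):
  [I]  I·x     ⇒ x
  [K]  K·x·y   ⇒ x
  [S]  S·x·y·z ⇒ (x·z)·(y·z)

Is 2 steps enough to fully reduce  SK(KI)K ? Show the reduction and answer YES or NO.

  start: SK(KI)K
  →1  KK(KIK)
  →2  K

Answer: YES — reaches normal form K in 2 ≤ 2 steps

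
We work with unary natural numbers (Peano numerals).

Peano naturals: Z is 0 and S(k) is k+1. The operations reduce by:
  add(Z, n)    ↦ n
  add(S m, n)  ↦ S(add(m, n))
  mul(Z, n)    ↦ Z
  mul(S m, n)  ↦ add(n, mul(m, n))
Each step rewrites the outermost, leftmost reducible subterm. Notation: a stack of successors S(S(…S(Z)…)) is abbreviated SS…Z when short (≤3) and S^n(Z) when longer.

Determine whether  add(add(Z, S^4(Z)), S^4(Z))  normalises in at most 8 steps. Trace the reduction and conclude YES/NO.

  start: add(add(Z, S^4(Z)), S^4(Z))
  →1  add(S^4(Z), S^4(Z))
  →2  S(add(SSSZ, S^4(Z)))
  →3  S(S(add(SSZ, S^4(Z))))
  →4  S(S(S(add(SZ, S^4(Z)))))
  →5  S(S(S(S(add(Z, S^4(Z))))))
  →6  S^8(Z)

Answer: YES — reaches normal form S^8(Z) in 6 ≤ 8 steps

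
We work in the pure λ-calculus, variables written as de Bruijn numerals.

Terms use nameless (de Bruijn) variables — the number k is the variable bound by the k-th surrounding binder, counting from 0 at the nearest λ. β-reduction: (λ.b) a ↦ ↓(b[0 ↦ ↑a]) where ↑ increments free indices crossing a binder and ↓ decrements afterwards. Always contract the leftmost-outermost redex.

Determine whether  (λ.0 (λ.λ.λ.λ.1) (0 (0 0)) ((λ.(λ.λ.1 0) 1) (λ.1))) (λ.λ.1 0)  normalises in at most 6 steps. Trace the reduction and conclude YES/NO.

  start: (λ.0 (λ.λ.λ.λ.1) (0 (0 0)) ((λ.(λ.λ.1 0) 1) (λ.1))) (λ.λ.1 0)
  step 1: (λ.λ.1 0) (λ.λ.λ.λ.1) ((λ.λ.1 0) ((λ.λ.1 0) (λ.λ.1 0))) ((λ.(λ.λ.1 0) (λ.λ.1 0)) (λ.λ.λ.1 0))
  step 2: (λ.(λ.λ.λ.λ.1) 0) ((λ.λ.1 0) ((λ.λ.1 0) (λ.λ.1 0))) ((λ.(λ.λ.1 0) (λ.λ.1 0)) (λ.λ.λ.1 0))
  step 3: (λ.λ.λ.λ.1) ((λ.λ.1 0) ((λ.λ.1 0) (λ.λ.1 0))) ((λ.(λ.λ.1 0) (λ.λ.1 0)) (λ.λ.λ.1 0))
  step 4: (λ.λ.λ.1) ((λ.(λ.λ.1 0) (λ.λ.1 0)) (λ.λ.λ.1 0))
  step 5: λ.λ.1

Answer: YES — reaches normal form λ.λ.1 in 5 ≤ 6 steps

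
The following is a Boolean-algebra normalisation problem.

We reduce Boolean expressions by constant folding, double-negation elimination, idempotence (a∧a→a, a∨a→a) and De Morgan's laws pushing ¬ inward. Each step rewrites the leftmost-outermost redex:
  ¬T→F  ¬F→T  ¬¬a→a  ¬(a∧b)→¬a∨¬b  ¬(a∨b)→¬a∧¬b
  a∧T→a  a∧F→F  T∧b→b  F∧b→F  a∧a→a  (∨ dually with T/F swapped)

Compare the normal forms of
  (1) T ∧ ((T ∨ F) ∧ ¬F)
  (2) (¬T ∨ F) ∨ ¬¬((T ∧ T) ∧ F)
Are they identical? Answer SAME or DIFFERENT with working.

Term A:
  start: T ∧ ((T ∨ F) ∧ ¬F)
  step 1: (T ∨ F) ∧ ¬F
  step 2: T ∧ ¬F
  step 3: ¬F
  step 4: T

Term B:
  start: (¬T ∨ F) ∨ ¬¬((T ∧ T) ∧ F)
  step 1: ¬T ∨ ¬¬((T ∧ T) ∧ F)
  step 2: F ∨ ¬¬((T ∧ T) ∧ F)
  step 3: ¬¬((T ∧ T) ∧ F)
  step 4: (T ∧ T) ∧ F
  step 5: F

Answer: DIFFERENT — A ⇓ T, B ⇓ F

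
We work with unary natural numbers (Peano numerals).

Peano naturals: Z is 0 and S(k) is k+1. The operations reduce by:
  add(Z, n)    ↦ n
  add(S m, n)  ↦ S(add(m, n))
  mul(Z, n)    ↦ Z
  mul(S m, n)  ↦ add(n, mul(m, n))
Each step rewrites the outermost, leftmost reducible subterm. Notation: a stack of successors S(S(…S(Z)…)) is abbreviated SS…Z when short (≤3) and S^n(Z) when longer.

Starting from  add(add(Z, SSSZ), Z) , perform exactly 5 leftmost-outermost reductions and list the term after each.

Answer: after 5 steps: SSSZ

Derivation:
  start: add(add(Z, SSSZ), Z)
  step 1: add(SSSZ, Z)
  step 2: S(add(SSZ, Z))
  step 3: S(S(add(SZ, Z)))
  step 4: S(S(S(add(Z, Z))))
  step 5: SSSZ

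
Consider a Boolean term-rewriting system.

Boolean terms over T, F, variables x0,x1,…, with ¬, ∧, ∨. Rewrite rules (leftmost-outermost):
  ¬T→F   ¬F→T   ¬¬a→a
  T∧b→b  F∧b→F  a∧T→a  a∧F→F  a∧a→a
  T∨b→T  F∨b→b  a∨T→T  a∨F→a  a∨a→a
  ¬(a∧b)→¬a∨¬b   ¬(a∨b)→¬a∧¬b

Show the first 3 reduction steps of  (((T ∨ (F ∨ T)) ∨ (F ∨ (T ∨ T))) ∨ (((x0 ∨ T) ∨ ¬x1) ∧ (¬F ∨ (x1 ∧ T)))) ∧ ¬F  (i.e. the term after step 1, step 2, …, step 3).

Answer: after 3 steps: T ∧ ¬F

Derivation:
  start: (((T ∨ (F ∨ T)) ∨ (F ∨ (T ∨ T))) ∨ (((x0 ∨ T) ∨ ¬x1) ∧ (¬F ∨ (x1 ∧ T)))) ∧ ¬F
  →1  ((T ∨ (F ∨ (T ∨ T))) ∨ (((x0 ∨ T) ∨ ¬x1) ∧ (¬F ∨ (x1 ∧ T)))) ∧ ¬F
  →2  (T ∨ (((x0 ∨ T) ∨ ¬x1) ∧ (¬F ∨ (x1 ∧ T)))) ∧ ¬F
  →3  T ∧ ¬F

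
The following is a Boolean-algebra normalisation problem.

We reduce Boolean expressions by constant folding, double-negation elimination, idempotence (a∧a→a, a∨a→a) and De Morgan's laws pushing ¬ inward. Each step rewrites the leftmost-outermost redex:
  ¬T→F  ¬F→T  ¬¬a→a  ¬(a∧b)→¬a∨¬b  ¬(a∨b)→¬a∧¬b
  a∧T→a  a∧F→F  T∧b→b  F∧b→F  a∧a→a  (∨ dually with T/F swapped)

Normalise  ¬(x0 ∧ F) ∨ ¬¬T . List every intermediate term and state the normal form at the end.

  start: ¬(x0 ∧ F) ∨ ¬¬T
  [1] (¬x0 ∨ ¬F) ∨ ¬¬T
  [2] (¬x0 ∨ T) ∨ ¬¬T
  [3] T ∨ ¬¬T
  [4] T

Answer: normal form = T  (in 4 steps)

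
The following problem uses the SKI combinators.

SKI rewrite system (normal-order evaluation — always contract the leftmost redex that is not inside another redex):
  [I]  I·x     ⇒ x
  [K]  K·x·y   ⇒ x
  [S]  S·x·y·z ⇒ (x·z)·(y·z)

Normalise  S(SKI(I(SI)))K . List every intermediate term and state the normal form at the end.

Answer: normal form = S(SI)K  (in 3 steps)

Reduction:
  start: S(SKI(I(SI)))K
  step 1: S(K(I(SI))(I(I(SI))))K
  step 2: S(I(SI))K
  step 3: S(SI)K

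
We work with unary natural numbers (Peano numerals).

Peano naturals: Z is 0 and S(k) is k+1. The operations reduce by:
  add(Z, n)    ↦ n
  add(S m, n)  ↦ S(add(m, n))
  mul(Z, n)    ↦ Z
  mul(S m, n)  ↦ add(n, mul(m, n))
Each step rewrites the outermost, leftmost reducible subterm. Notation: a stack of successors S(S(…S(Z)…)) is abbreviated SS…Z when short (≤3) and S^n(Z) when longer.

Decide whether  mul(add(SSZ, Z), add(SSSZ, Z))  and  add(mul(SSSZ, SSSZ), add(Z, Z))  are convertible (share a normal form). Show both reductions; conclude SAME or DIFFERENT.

Term A:
  start: mul(add(SSZ, Z), add(SSSZ, Z))
  [1] mul(S(add(SZ, Z)), add(SSSZ, Z))
  [2] add(add(SSSZ, Z), mul(add(SZ, Z), add(SSSZ, Z)))
  [3] add(S(add(SSZ, Z)), mul(add(SZ, Z), add(SSSZ, Z)))
  [4] S(add(add(SSZ, Z), mul(add(SZ, Z), add(SSSZ, Z))))
  [5] S(add(S(add(SZ, Z)), mul(add(SZ, Z), add(SSSZ, Z))))
  [6] S(S(add(add(SZ, Z), mul(add(SZ, Z), add(SSSZ, Z)))))
  [7] S(S(add(S(add(Z, Z)), mul(add(SZ, Z), add(SSSZ, Z)))))
  [8] S(S(S(add(add(Z, Z), mul(add(SZ, Z), add(SSSZ, Z))))))
  [9] S(S(S(add(Z, mul(add(SZ, Z), add(SSSZ, Z))))))
  [10] S(S(S(mul(add(SZ, Z), add(SSSZ, Z)))))
  [11] S(S(S(mul(S(add(Z, Z)), add(SSSZ, Z)))))
  [12] S(S(S(add(add(SSSZ, Z), mul(add(Z, Z), add(SSSZ, Z))))))
  [13] S(S(S(add(S(add(SSZ, Z)), mul(add(Z, Z), add(SSSZ, Z))))))
  [14] S(S(S(S(add(add(SSZ, Z), mul(add(Z, Z), add(SSSZ, Z)))))))
  [15] S(S(S(S(add(S(add(SZ, Z)), mul(add(Z, Z), add(SSSZ, Z)))))))
  [16] S(S(S(S(S(add(add(SZ, Z), mul(add(Z, Z), add(SSSZ, Z))))))))
  [17] S(S(S(S(S(add(S(add(Z, Z)), mul(add(Z, Z), add(SSSZ, Z))))))))
  [18] S(S(S(S(S(S(add(add(Z, Z), mul(add(Z, Z), add(SSSZ, Z)))))))))
  [19] S(S(S(S(S(S(add(Z, mul(add(Z, Z), add(SSSZ, Z)))))))))
  [20] S(S(S(S(S(S(mul(add(Z, Z), add(SSSZ, Z))))))))
  [21] S(S(S(S(S(S(mul(Z, add(SSSZ, Z))))))))
  [22] S^6(Z)

Term B:
  start: add(mul(SSSZ, SSSZ), add(Z, Z))
  [1] add(add(SSSZ, mul(SSZ, SSSZ)), add(Z, Z))
  [2] add(S(add(SSZ, mul(SSZ, SSSZ))), add(Z, Z))
  [3] S(add(add(SSZ, mul(SSZ, SSSZ)), add(Z, Z)))
  [4] S(add(S(add(SZ, mul(SSZ, SSSZ))), add(Z, Z)))
  [5] S(S(add(add(SZ, mul(SSZ, SSSZ)), add(Z, Z))))
  [6] S(S(add(S(add(Z, mul(SSZ, SSSZ))), add(Z, Z))))
  [7] S(S(S(add(add(Z, mul(SSZ, SSSZ)), add(Z, Z)))))
  [8] S(S(S(add(mul(SSZ, SSSZ), add(Z, Z)))))
  [9] S(S(S(add(add(SSSZ, mul(SZ, SSSZ)), add(Z, Z)))))
  [10] S(S(S(add(S(add(SSZ, mul(SZ, SSSZ))), add(Z, Z)))))
  [11] S(S(S(S(add(add(SSZ, mul(SZ, SSSZ)), add(Z, Z))))))
  [12] S(S(S(S(add(S(add(SZ, mul(SZ, SSSZ))), add(Z, Z))))))
  [13] S(S(S(S(S(add(add(SZ, mul(SZ, SSSZ)), add(Z, Z)))))))
  [14] S(S(S(S(S(add(S(add(Z, mul(SZ, SSSZ))), add(Z, Z)))))))
  [15] S(S(S(S(S(S(add(add(Z, mul(SZ, SSSZ)), add(Z, Z))))))))
  [16] S(S(S(S(S(S(add(mul(SZ, SSSZ), add(Z, Z))))))))
  [17] S(S(S(S(S(S(add(add(SSSZ, mul(Z, SSSZ)), add(Z, Z))))))))
  [18] S(S(S(S(S(S(add(S(add(SSZ, mul(Z, SSSZ))), add(Z, Z))))))))
  [19] S(S(S(S(S(S(S(add(add(SSZ, mul(Z, SSSZ)), add(Z, Z)))))))))
  [20] S(S(S(S(S(S(S(add(S(add(SZ, mul(Z, SSSZ))), add(Z, Z)))))))))
  [21] S(S(S(S(S(S(S(S(add(add(SZ, mul(Z, SSSZ)), add(Z, Z))))))))))
  [22] S(S(S(S(S(S(S(S(add(S(add(Z, mul(Z, SSSZ))), add(Z, Z))))))))))
  [23] S(S(S(S(S(S(S(S(S(add(add(Z, mul(Z, SSSZ)), add(Z, Z)))))))))))
  [24] S(S(S(S(S(S(S(S(S(add(mul(Z, SSSZ), add(Z, Z)))))))))))
  [25] S(S(S(S(S(S(S(S(S(add(Z, add(Z, Z)))))))))))
  [26] S(S(S(S(S(S(S(S(S(add(Z, Z))))))))))
  [27] S^9(Z)

Answer: DIFFERENT — A ⇓ S^6(Z), B ⇓ S^9(Z)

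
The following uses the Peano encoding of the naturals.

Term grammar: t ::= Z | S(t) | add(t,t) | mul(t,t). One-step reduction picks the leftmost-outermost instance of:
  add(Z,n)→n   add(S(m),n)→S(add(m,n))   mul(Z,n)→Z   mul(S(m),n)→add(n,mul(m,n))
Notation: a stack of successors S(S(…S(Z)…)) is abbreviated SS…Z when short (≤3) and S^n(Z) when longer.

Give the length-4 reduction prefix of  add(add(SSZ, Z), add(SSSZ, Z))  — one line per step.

  start: add(add(SSZ, Z), add(SSSZ, Z))
  →1  add(S(add(SZ, Z)), add(SSSZ, Z))
  →2  S(add(add(SZ, Z), add(SSSZ, Z)))
  →3  S(add(S(add(Z, Z)), add(SSSZ, Z)))
  →4  S(S(add(add(Z, Z), add(SSSZ, Z))))

Answer: after 4 steps: S(S(add(add(Z, Z), add(SSSZ, Z))))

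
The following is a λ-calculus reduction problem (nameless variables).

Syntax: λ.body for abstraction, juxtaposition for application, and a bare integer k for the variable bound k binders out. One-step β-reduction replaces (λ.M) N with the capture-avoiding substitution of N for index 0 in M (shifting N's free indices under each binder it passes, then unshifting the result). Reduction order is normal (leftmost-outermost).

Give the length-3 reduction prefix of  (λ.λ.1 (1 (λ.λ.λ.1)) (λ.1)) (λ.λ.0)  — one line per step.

Answer: after 3 steps: λ.λ.1

Derivation:
  start: (λ.λ.1 (1 (λ.λ.λ.1)) (λ.1)) (λ.λ.0)
  step 1: λ.(λ.λ.0) ((λ.λ.0) (λ.λ.λ.1)) (λ.1)
  step 2: λ.(λ.0) (λ.1)
  step 3: λ.λ.1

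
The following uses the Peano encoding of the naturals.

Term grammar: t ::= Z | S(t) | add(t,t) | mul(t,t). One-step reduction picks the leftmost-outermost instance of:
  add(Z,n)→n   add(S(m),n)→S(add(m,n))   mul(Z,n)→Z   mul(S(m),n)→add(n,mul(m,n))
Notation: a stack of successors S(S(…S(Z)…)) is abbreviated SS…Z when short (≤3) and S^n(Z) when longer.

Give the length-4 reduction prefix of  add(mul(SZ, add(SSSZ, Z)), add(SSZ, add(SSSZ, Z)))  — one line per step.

  start: add(mul(SZ, add(SSSZ, Z)), add(SSZ, add(SSSZ, Z)))
  [1] add(add(add(SSSZ, Z), mul(Z, add(SSSZ, Z))), add(SSZ, add(SSSZ, Z)))
  [2] add(add(S(add(SSZ, Z)), mul(Z, add(SSSZ, Z))), add(SSZ, add(SSSZ, Z)))
  [3] add(S(add(add(SSZ, Z), mul(Z, add(SSSZ, Z)))), add(SSZ, add(SSSZ, Z)))
  [4] S(add(add(add(SSZ, Z), mul(Z, add(SSSZ, Z))), add(SSZ, add(SSSZ, Z))))

Answer: after 4 steps: S(add(add(add(SSZ, Z), mul(Z, add(SSSZ, Z))), add(SSZ, add(SSSZ, Z))))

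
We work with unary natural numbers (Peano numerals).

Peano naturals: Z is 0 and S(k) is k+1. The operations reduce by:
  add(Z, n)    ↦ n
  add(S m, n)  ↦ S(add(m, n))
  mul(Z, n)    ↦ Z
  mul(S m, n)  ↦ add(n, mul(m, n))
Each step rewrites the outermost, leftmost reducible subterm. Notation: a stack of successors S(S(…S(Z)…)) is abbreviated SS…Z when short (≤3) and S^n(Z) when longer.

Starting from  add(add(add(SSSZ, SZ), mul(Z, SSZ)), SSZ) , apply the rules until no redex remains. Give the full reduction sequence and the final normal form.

Answer: normal form = S^6(Z)  (in 15 steps)

Reduction:
  start: add(add(add(SSSZ, SZ), mul(Z, SSZ)), SSZ)
  →1  add(add(S(add(SSZ, SZ)), mul(Z, SSZ)), SSZ)
  →2  add(S(add(add(SSZ, SZ), mul(Z, SSZ))), SSZ)
  →3  S(add(add(add(SSZ, SZ), mul(Z, SSZ)), SSZ))
  →4  S(add(add(S(add(SZ, SZ)), mul(Z, SSZ)), SSZ))
  →5  S(add(S(add(add(SZ, SZ), mul(Z, SSZ))), SSZ))
  →6  S(S(add(add(add(SZ, SZ), mul(Z, SSZ)), SSZ)))
  →7  S(S(add(add(S(add(Z, SZ)), mul(Z, SSZ)), SSZ)))
  →8  S(S(add(S(add(add(Z, SZ), mul(Z, SSZ))), SSZ)))
  →9  S(S(S(add(add(add(Z, SZ), mul(Z, SSZ)), SSZ))))
  →10  S(S(S(add(add(SZ, mul(Z, SSZ)), SSZ))))
  →11  S(S(S(add(S(add(Z, mul(Z, SSZ))), SSZ))))
  →12  S(S(S(S(add(add(Z, mul(Z, SSZ)), SSZ)))))
  →13  S(S(S(S(add(mul(Z, SSZ), SSZ)))))
  →14  S(S(S(S(add(Z, SSZ)))))
  →15  S^6(Z)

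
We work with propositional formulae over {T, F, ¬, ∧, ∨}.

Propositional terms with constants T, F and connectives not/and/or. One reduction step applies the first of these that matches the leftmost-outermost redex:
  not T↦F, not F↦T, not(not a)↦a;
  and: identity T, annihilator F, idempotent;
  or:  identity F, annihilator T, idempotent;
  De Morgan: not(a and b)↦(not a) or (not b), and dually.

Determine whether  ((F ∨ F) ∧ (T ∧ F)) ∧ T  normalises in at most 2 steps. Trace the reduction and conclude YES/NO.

  start: ((F ∨ F) ∧ (T ∧ F)) ∧ T
  →1  (F ∨ F) ∧ (T ∧ F)
  →2  F ∧ (T ∧ F)

Answer: NO — after 2 steps the term is F ∧ (T ∧ F), not yet normal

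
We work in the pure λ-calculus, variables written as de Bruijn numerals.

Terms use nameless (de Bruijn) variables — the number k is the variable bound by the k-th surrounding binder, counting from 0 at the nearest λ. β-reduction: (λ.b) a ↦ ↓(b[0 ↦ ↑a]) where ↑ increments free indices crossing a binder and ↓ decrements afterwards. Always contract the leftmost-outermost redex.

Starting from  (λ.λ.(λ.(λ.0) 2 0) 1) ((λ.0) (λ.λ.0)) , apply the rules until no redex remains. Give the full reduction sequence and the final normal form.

Answer: normal form = λ.λ.0  (in 5 steps)

Reduction:
  start: (λ.λ.(λ.(λ.0) 2 0) 1) ((λ.0) (λ.λ.0))
  →1  λ.(λ.(λ.0) ((λ.0) (λ.λ.0)) 0) ((λ.0) (λ.λ.0))
  →2  λ.(λ.0) ((λ.0) (λ.λ.0)) ((λ.0) (λ.λ.0))
  →3  λ.(λ.0) (λ.λ.0) ((λ.0) (λ.λ.0))
  →4  λ.(λ.λ.0) ((λ.0) (λ.λ.0))
  →5  λ.λ.0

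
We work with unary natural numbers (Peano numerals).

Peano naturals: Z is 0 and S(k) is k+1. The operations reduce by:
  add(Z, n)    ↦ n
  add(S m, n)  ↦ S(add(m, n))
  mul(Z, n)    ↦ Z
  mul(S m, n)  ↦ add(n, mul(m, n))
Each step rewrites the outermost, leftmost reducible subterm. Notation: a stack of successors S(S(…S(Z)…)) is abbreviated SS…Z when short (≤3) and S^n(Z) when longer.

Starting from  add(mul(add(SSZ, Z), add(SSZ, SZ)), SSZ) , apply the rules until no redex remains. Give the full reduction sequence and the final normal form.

Answer: normal form = S^8(Z)  (in 27 steps)

Reduction:
  start: add(mul(add(SSZ, Z), add(SSZ, SZ)), SSZ)
  [1] add(mul(S(add(SZ, Z)), add(SSZ, SZ)), SSZ)
  [2] add(add(add(SSZ, SZ), mul(add(SZ, Z), add(SSZ, SZ))), SSZ)
  [3] add(add(S(add(SZ, SZ)), mul(add(SZ, Z), add(SSZ, SZ))), SSZ)
  [4] add(S(add(add(SZ, SZ), mul(add(SZ, Z), add(SSZ, SZ)))), SSZ)
  [5] S(add(add(add(SZ, SZ), mul(add(SZ, Z), add(SSZ, SZ))), SSZ))
  [6] S(add(add(S(add(Z, SZ)), mul(add(SZ, Z), add(SSZ, SZ))), SSZ))
  [7] S(add(S(add(add(Z, SZ), mul(add(SZ, Z), add(SSZ, SZ)))), SSZ))
  [8] S(S(add(add(add(Z, SZ), mul(add(SZ, Z), add(SSZ, SZ))), SSZ)))
  [9] S(S(add(add(SZ, mul(add(SZ, Z), add(SSZ, SZ))), SSZ)))
  [10] S(S(add(S(add(Z, mul(add(SZ, Z), add(SSZ, SZ)))), SSZ)))
  [11] S(S(S(add(add(Z, mul(add(SZ, Z), add(SSZ, SZ))), SSZ))))
  [12] S(S(S(add(mul(add(SZ, Z), add(SSZ, SZ)), SSZ))))
  [13] S(S(S(add(mul(S(add(Z, Z)), add(SSZ, SZ)), SSZ))))
  [14] S(S(S(add(add(add(SSZ, SZ), mul(add(Z, Z), add(SSZ, SZ))), SSZ))))
  [15] S(S(S(add(add(S(add(SZ, SZ)), mul(add(Z, Z), add(SSZ, SZ))), SSZ))))
  [16] S(S(S(add(S(add(add(SZ, SZ), mul(add(Z, Z), add(SSZ, SZ)))), SSZ))))
  [17] S(S(S(S(add(add(add(SZ, SZ), mul(add(Z, Z), add(SSZ, SZ))), SSZ)))))
  [18] S(S(S(S(add(add(S(add(Z, SZ)), mul(add(Z, Z), add(SSZ, SZ))), SSZ)))))
  [19] S(S(S(S(add(S(add(add(Z, SZ), mul(add(Z, Z), add(SSZ, SZ)))), SSZ)))))
  [20] S(S(S(S(S(add(add(add(Z, SZ), mul(add(Z, Z), add(SSZ, SZ))), SSZ))))))
  [21] S(S(S(S(S(add(add(SZ, mul(add(Z, Z), add(SSZ, SZ))), SSZ))))))
  [22] S(S(S(S(S(add(S(add(Z, mul(add(Z, Z), add(SSZ, SZ)))), SSZ))))))
  [23] S(S(S(S(S(S(add(add(Z, mul(add(Z, Z), add(SSZ, SZ))), SSZ)))))))
  [24] S(S(S(S(S(S(add(mul(add(Z, Z), add(SSZ, SZ)), SSZ)))))))
  [25] S(S(S(S(S(S(add(mul(Z, add(SSZ, SZ)), SSZ)))))))
  [26] S(S(S(S(S(S(add(Z, SSZ)))))))
  [27] S^8(Z)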